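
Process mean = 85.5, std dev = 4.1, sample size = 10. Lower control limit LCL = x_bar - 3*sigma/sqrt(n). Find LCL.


LCL = 85.5 - 3 * 4.1 / sqrt(10)

81.61


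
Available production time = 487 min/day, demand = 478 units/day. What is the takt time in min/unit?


Formula: Takt Time = Available Production Time / Customer Demand
Takt = 487 min/day / 478 units/day
Takt = 1.02 min/unit

1.02 min/unit


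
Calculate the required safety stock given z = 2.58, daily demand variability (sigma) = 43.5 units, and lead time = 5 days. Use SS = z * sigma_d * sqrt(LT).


Formula: SS = z * sigma_d * sqrt(LT)
sqrt(LT) = sqrt(5) = 2.2361
SS = 2.58 * 43.5 * 2.2361
SS = 251.0 units

251.0 units


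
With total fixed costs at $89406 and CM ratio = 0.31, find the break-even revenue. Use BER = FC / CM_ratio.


Formula: BER = Fixed Costs / Contribution Margin Ratio
BER = $89406 / 0.31
BER = $288406.45 (to the nearest cent)

$288406.45


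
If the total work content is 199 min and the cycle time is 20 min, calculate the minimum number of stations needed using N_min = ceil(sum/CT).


Formula: N_min = ceil(Sum of Task Times / Cycle Time)
N_min = ceil(199 min / 20 min) = ceil(9.95)
N_min = 10 stations

10


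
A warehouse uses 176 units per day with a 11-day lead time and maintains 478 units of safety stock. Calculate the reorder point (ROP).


Formula: ROP = (Daily Demand * Lead Time) + Safety Stock
Demand during lead time = 176 * 11 = 1936 units
ROP = 1936 + 478 = 2414 units

2414 units


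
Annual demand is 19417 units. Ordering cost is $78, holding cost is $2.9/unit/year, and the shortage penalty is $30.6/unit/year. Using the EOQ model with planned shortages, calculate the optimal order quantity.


Formula: EOQ* = sqrt(2DS/H) * sqrt((H+P)/P)
Base EOQ = sqrt(2*19417*78/2.9) = 1022.01 units
Correction = sqrt((2.9+30.6)/30.6) = 1.04631
EOQ* = 1022.01 * 1.04631 = 1069.3 units

1069.3 units


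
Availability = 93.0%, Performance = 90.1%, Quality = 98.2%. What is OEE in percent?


Formula: OEE = Availability * Performance * Quality / 10000
A * P = 93.0% * 90.1% / 100 = 83.79%
OEE = 83.79% * 98.2% / 100 = 82.3%

82.3%


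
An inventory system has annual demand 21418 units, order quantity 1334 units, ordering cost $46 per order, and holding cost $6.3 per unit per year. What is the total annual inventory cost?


TC = 21418/1334 * 46 + 1334/2 * 6.3

$4940.65


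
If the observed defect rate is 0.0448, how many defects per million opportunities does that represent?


DPMO = defect_rate * 1000000 = 0.0448 * 1000000

44800


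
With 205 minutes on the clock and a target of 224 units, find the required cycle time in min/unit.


Formula: CT = Available Time / Number of Units
CT = 205 min / 224 units
CT = 0.92 min/unit

0.92 min/unit


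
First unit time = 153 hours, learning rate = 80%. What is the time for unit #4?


Formula: T_n = T_1 * (learning_rate)^(log2(n)) where learning_rate = rate/100
Doublings = log2(4) = 2
T_n = 153 * 0.8^2
T_n = 153 * 0.64 = 97.9 hours

97.9 hours


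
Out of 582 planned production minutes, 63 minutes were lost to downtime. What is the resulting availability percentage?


Formula: Availability = (Planned Time - Downtime) / Planned Time * 100
Uptime = 582 - 63 = 519 min
Availability = 519 / 582 * 100 = 89.2%

89.2%


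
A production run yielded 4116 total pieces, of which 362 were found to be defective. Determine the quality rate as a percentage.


Formula: Quality Rate = Good Pieces / Total Pieces * 100
Good pieces = 4116 - 362 = 3754
QR = 3754 / 4116 * 100 = 91.2%

91.2%


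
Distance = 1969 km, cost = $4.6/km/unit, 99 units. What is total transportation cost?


TC = dist * cost * units = 1969 * 4.6 * 99 = $896682.60

$896682.60


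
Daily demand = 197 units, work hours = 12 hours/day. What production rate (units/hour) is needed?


Formula: Production Rate = Daily Demand / Available Hours
Rate = 197 units/day / 12 hours/day
Rate = 16.4 units/hour

16.4 units/hour


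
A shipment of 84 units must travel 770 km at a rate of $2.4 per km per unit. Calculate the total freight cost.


TC = dist * cost * units = 770 * 2.4 * 84 = $155232.00

$155232.00


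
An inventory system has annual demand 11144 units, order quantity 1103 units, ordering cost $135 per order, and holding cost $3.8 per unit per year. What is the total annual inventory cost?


TC = 11144/1103 * 135 + 1103/2 * 3.8

$3459.65


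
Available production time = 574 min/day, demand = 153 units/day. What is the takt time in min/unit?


Formula: Takt Time = Available Production Time / Customer Demand
Takt = 574 min/day / 153 units/day
Takt = 3.75 min/unit

3.75 min/unit


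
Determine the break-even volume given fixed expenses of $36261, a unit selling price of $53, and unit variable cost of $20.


Formula: BEQ = Fixed Costs / (Price - Variable Cost)
Contribution margin = $53 - $20 = $33/unit
BEQ = ceil($36261 / $33/unit) = ceil(1098.82) = 1099 units

1099 units


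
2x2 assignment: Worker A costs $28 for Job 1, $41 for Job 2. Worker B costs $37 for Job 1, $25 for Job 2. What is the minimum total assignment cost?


Option 1: A->1 + B->2 = $28 + $25 = $53
Option 2: A->2 + B->1 = $41 + $37 = $78
Min cost = min($53, $78) = $53

$53


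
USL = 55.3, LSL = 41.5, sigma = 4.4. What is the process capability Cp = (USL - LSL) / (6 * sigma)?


Cp = (55.3 - 41.5) / (6 * 4.4)

0.52


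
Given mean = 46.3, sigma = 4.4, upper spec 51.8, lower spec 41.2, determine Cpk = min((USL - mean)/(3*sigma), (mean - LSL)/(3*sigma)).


Cpu = (51.8 - 46.3) / (3 * 4.4) = 0.42
Cpl = (46.3 - 41.2) / (3 * 4.4) = 0.39
Cpk = min(0.42, 0.39) = 0.39

0.39


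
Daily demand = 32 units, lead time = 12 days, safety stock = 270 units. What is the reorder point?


Formula: ROP = (Daily Demand * Lead Time) + Safety Stock
Demand during lead time = 32 * 12 = 384 units
ROP = 384 + 270 = 654 units

654 units


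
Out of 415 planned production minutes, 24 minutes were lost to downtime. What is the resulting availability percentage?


Formula: Availability = (Planned Time - Downtime) / Planned Time * 100
Uptime = 415 - 24 = 391 min
Availability = 391 / 415 * 100 = 94.2%

94.2%


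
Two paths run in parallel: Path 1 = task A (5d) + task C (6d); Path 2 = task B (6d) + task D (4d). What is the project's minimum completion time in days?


Path 1 = 5 + 6 = 11 days
Path 2 = 6 + 4 = 10 days
Duration = max(11, 10) = 11 days

11 days


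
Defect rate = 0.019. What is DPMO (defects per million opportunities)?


DPMO = defect_rate * 1000000 = 0.019 * 1000000

19000


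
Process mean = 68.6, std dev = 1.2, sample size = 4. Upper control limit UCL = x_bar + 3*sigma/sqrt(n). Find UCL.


UCL = 68.6 + 3 * 1.2 / sqrt(4)

70.4


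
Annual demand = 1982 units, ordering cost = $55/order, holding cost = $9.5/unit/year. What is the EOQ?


Formula: EOQ = sqrt(2 * D * S / H)
Numerator: 2 * 1982 * 55 = 218020
2DS/H = 218020 / 9.5 = 22949.5
EOQ = sqrt(22949.5) = 151.5 units

151.5 units


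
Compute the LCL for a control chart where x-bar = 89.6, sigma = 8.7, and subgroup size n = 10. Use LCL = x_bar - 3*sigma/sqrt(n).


LCL = 89.6 - 3 * 8.7 / sqrt(10)

81.35


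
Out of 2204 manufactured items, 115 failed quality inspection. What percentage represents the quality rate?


Formula: Quality Rate = Good Pieces / Total Pieces * 100
Good pieces = 2204 - 115 = 2089
QR = 2089 / 2204 * 100 = 94.8%

94.8%


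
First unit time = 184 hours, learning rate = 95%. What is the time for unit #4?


Formula: T_n = T_1 * (learning_rate)^(log2(n)) where learning_rate = rate/100
Doublings = log2(4) = 2
T_n = 184 * 0.95^2
T_n = 184 * 0.9025 = 166.1 hours

166.1 hours


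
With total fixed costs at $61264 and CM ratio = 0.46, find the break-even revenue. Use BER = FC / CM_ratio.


Formula: BER = Fixed Costs / Contribution Margin Ratio
BER = $61264 / 0.46
BER = $133182.61 (to the nearest cent)

$133182.61


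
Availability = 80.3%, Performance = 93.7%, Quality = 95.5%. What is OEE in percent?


Formula: OEE = Availability * Performance * Quality / 10000
A * P = 80.3% * 93.7% / 100 = 75.24%
OEE = 75.24% * 95.5% / 100 = 71.9%

71.9%


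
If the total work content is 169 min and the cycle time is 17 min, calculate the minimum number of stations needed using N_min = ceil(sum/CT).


Formula: N_min = ceil(Sum of Task Times / Cycle Time)
N_min = ceil(169 min / 17 min) = ceil(9.9412)
N_min = 10 stations

10


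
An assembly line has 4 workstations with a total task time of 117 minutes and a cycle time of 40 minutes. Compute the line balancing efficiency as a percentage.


Formula: Efficiency = Sum of Task Times / (N_stations * CT) * 100
Total station capacity = 4 stations * 40 min = 160 min
Efficiency = 117 / 160 * 100 = 73.1%

73.1%


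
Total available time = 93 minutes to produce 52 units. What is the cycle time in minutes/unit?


Formula: CT = Available Time / Number of Units
CT = 93 min / 52 units
CT = 1.79 min/unit

1.79 min/unit


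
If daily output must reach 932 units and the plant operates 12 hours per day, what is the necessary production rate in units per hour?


Formula: Production Rate = Daily Demand / Available Hours
Rate = 932 units/day / 12 hours/day
Rate = 77.7 units/hour

77.7 units/hour


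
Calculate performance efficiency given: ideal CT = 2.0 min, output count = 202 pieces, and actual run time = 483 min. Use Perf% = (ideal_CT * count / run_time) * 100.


Formula: Performance = (Ideal CT * Total Count) / Run Time * 100
Ideal output time = 2.0 * 202 = 404.0 min
Performance = 404.0 / 483 * 100 = 83.6%

83.6%


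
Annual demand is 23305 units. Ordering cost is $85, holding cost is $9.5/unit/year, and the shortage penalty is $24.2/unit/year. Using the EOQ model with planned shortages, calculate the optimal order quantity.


Formula: EOQ* = sqrt(2DS/H) * sqrt((H+P)/P)
Base EOQ = sqrt(2*23305*85/9.5) = 645.78 units
Correction = sqrt((9.5+24.2)/24.2) = 1.18007
EOQ* = 645.78 * 1.18007 = 762.1 units

762.1 units


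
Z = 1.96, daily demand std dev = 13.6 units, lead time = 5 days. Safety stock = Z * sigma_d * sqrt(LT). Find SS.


Formula: SS = z * sigma_d * sqrt(LT)
sqrt(LT) = sqrt(5) = 2.2361
SS = 1.96 * 13.6 * 2.2361
SS = 59.6 units

59.6 units


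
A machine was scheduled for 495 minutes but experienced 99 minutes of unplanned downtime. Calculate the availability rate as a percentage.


Formula: Availability = (Planned Time - Downtime) / Planned Time * 100
Uptime = 495 - 99 = 396 min
Availability = 396 / 495 * 100 = 80.0%

80.0%


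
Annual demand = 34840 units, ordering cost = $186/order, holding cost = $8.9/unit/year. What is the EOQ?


Formula: EOQ = sqrt(2 * D * S / H)
Numerator: 2 * 34840 * 186 = 12960480
2DS/H = 12960480 / 8.9 = 1456233.7
EOQ = sqrt(1456233.7) = 1206.7 units

1206.7 units


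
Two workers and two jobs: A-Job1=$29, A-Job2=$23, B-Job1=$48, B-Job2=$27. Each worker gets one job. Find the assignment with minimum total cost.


Option 1: A->1 + B->2 = $29 + $27 = $56
Option 2: A->2 + B->1 = $23 + $48 = $71
Min cost = min($56, $71) = $56

$56


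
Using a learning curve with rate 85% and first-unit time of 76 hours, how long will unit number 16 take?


Formula: T_n = T_1 * (learning_rate)^(log2(n)) where learning_rate = rate/100
Doublings = log2(16) = 4
T_n = 76 * 0.85^4
T_n = 76 * 0.522 = 39.7 hours

39.7 hours


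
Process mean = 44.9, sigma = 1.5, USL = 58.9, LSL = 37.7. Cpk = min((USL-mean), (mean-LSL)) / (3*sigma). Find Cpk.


Cpu = (58.9 - 44.9) / (3 * 1.5) = 3.11
Cpl = (44.9 - 37.7) / (3 * 1.5) = 1.6
Cpk = min(3.11, 1.6) = 1.6

1.6


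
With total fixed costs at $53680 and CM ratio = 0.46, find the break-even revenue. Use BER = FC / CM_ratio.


Formula: BER = Fixed Costs / Contribution Margin Ratio
BER = $53680 / 0.46
BER = $116695.65 (to the nearest cent)

$116695.65


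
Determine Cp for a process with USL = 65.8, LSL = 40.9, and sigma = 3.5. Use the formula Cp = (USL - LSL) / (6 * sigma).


Cp = (65.8 - 40.9) / (6 * 3.5)

1.19


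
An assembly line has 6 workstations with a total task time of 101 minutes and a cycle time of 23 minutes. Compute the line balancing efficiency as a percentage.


Formula: Efficiency = Sum of Task Times / (N_stations * CT) * 100
Total station capacity = 6 stations * 23 min = 138 min
Efficiency = 101 / 138 * 100 = 73.2%

73.2%


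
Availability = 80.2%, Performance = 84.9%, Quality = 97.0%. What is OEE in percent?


Formula: OEE = Availability * Performance * Quality / 10000
A * P = 80.2% * 84.9% / 100 = 68.09%
OEE = 68.09% * 97.0% / 100 = 66.0%

66.0%


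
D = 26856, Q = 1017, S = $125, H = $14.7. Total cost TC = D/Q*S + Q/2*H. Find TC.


TC = 26856/1017 * 125 + 1017/2 * 14.7

$10775.83


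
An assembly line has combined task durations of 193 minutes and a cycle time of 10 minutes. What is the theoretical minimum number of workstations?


Formula: N_min = ceil(Sum of Task Times / Cycle Time)
N_min = ceil(193 min / 10 min) = ceil(19.3)
N_min = 20 stations

20


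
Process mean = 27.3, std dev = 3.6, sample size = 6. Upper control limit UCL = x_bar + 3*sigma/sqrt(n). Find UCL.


UCL = 27.3 + 3 * 3.6 / sqrt(6)

31.71


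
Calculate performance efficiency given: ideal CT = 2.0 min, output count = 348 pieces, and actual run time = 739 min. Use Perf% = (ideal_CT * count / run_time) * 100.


Formula: Performance = (Ideal CT * Total Count) / Run Time * 100
Ideal output time = 2.0 * 348 = 696.0 min
Performance = 696.0 / 739 * 100 = 94.2%

94.2%


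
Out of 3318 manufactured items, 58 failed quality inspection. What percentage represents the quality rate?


Formula: Quality Rate = Good Pieces / Total Pieces * 100
Good pieces = 3318 - 58 = 3260
QR = 3260 / 3318 * 100 = 98.3%

98.3%


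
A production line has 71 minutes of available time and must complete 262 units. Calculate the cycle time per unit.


Formula: CT = Available Time / Number of Units
CT = 71 min / 262 units
CT = 0.27 min/unit

0.27 min/unit


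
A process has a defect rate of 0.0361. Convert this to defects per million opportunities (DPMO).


DPMO = defect_rate * 1000000 = 0.0361 * 1000000

36100


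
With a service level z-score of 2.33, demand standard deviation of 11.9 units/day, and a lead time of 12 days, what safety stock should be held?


Formula: SS = z * sigma_d * sqrt(LT)
sqrt(LT) = sqrt(12) = 3.4641
SS = 2.33 * 11.9 * 3.4641
SS = 96.0 units

96.0 units


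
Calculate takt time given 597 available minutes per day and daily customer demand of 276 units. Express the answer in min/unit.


Formula: Takt Time = Available Production Time / Customer Demand
Takt = 597 min/day / 276 units/day
Takt = 2.16 min/unit

2.16 min/unit


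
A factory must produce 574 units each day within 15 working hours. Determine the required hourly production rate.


Formula: Production Rate = Daily Demand / Available Hours
Rate = 574 units/day / 15 hours/day
Rate = 38.3 units/hour

38.3 units/hour


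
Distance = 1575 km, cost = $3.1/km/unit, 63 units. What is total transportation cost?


TC = dist * cost * units = 1575 * 3.1 * 63 = $307597.50

$307597.50


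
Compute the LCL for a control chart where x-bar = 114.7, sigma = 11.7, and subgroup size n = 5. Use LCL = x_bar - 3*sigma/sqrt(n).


LCL = 114.7 - 3 * 11.7 / sqrt(5)

99.0


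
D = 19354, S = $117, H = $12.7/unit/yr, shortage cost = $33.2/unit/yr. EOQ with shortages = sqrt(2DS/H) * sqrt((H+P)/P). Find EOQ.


Formula: EOQ* = sqrt(2DS/H) * sqrt((H+P)/P)
Base EOQ = sqrt(2*19354*117/12.7) = 597.16 units
Correction = sqrt((12.7+33.2)/33.2) = 1.17581
EOQ* = 597.16 * 1.17581 = 702.1 units

702.1 units


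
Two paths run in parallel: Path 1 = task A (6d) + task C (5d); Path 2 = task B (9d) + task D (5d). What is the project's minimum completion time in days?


Path 1 = 6 + 5 = 11 days
Path 2 = 9 + 5 = 14 days
Duration = max(11, 14) = 14 days

14 days


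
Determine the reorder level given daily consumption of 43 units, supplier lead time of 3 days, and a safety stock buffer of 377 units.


Formula: ROP = (Daily Demand * Lead Time) + Safety Stock
Demand during lead time = 43 * 3 = 129 units
ROP = 129 + 377 = 506 units

506 units


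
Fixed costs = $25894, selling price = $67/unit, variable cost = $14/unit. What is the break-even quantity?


Formula: BEQ = Fixed Costs / (Price - Variable Cost)
Contribution margin = $67 - $14 = $53/unit
BEQ = ceil($25894 / $53/unit) = ceil(488.57) = 489 units

489 units


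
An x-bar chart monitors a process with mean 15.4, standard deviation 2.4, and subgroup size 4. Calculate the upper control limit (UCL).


UCL = 15.4 + 3 * 2.4 / sqrt(4)

19.0


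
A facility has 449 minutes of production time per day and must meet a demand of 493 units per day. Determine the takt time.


Formula: Takt Time = Available Production Time / Customer Demand
Takt = 449 min/day / 493 units/day
Takt = 0.91 min/unit

0.91 min/unit


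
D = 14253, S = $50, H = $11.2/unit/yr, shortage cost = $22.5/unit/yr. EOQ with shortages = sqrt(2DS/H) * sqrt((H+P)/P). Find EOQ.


Formula: EOQ* = sqrt(2DS/H) * sqrt((H+P)/P)
Base EOQ = sqrt(2*14253*50/11.2) = 356.73 units
Correction = sqrt((11.2+22.5)/22.5) = 1.22384
EOQ* = 356.73 * 1.22384 = 436.6 units

436.6 units


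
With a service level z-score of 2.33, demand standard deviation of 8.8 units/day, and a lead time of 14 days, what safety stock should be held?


Formula: SS = z * sigma_d * sqrt(LT)
sqrt(LT) = sqrt(14) = 3.7417
SS = 2.33 * 8.8 * 3.7417
SS = 76.7 units

76.7 units


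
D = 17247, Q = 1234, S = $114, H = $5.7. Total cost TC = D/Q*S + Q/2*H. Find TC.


TC = 17247/1234 * 114 + 1234/2 * 5.7

$5110.22


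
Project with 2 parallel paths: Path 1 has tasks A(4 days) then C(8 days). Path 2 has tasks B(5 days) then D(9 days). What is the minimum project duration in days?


Path 1 = 4 + 8 = 12 days
Path 2 = 5 + 9 = 14 days
Duration = max(12, 14) = 14 days

14 days


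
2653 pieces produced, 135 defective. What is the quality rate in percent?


Formula: Quality Rate = Good Pieces / Total Pieces * 100
Good pieces = 2653 - 135 = 2518
QR = 2518 / 2653 * 100 = 94.9%

94.9%


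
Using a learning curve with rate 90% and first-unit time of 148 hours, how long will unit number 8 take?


Formula: T_n = T_1 * (learning_rate)^(log2(n)) where learning_rate = rate/100
Doublings = log2(8) = 3
T_n = 148 * 0.9^3
T_n = 148 * 0.729 = 107.9 hours

107.9 hours


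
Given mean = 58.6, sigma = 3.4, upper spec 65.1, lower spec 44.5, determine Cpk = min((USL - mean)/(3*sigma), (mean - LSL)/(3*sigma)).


Cpu = (65.1 - 58.6) / (3 * 3.4) = 0.64
Cpl = (58.6 - 44.5) / (3 * 3.4) = 1.38
Cpk = min(0.64, 1.38) = 0.64

0.64


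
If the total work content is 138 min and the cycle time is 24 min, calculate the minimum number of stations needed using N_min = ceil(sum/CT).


Formula: N_min = ceil(Sum of Task Times / Cycle Time)
N_min = ceil(138 min / 24 min) = ceil(5.75)
N_min = 6 stations

6


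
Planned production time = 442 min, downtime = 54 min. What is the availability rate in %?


Formula: Availability = (Planned Time - Downtime) / Planned Time * 100
Uptime = 442 - 54 = 388 min
Availability = 388 / 442 * 100 = 87.8%

87.8%


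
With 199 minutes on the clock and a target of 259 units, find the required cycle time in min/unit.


Formula: CT = Available Time / Number of Units
CT = 199 min / 259 units
CT = 0.77 min/unit

0.77 min/unit


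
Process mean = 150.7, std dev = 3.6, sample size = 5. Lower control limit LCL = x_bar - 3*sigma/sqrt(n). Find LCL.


LCL = 150.7 - 3 * 3.6 / sqrt(5)

145.87


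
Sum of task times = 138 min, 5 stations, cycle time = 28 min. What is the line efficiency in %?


Formula: Efficiency = Sum of Task Times / (N_stations * CT) * 100
Total station capacity = 5 stations * 28 min = 140 min
Efficiency = 138 / 140 * 100 = 98.6%

98.6%


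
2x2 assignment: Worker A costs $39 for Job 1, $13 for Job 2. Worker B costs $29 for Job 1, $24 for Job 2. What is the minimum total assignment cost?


Option 1: A->1 + B->2 = $39 + $24 = $63
Option 2: A->2 + B->1 = $13 + $29 = $42
Min cost = min($63, $42) = $42

$42


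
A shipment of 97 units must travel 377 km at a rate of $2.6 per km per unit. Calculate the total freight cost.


TC = dist * cost * units = 377 * 2.6 * 97 = $95079.40

$95079.40


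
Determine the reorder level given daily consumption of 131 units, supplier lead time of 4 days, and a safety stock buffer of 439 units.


Formula: ROP = (Daily Demand * Lead Time) + Safety Stock
Demand during lead time = 131 * 4 = 524 units
ROP = 524 + 439 = 963 units

963 units


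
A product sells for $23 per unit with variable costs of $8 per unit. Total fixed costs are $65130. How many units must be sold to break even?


Formula: BEQ = Fixed Costs / (Price - Variable Cost)
Contribution margin = $23 - $8 = $15/unit
BEQ = ceil($65130 / $15/unit) = ceil(4342.0) = 4342 units

4342 units


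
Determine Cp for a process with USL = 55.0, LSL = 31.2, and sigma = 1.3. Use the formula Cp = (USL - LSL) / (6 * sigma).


Cp = (55.0 - 31.2) / (6 * 1.3)

3.05


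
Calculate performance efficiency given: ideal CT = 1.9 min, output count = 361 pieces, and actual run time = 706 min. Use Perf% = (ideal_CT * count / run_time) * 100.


Formula: Performance = (Ideal CT * Total Count) / Run Time * 100
Ideal output time = 1.9 * 361 = 685.9 min
Performance = 685.9 / 706 * 100 = 97.2%

97.2%


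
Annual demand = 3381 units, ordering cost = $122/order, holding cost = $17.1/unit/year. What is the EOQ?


Formula: EOQ = sqrt(2 * D * S / H)
Numerator: 2 * 3381 * 122 = 824964
2DS/H = 824964 / 17.1 = 48243.5
EOQ = sqrt(48243.5) = 219.6 units

219.6 units


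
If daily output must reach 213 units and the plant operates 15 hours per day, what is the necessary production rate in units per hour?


Formula: Production Rate = Daily Demand / Available Hours
Rate = 213 units/day / 15 hours/day
Rate = 14.2 units/hour

14.2 units/hour


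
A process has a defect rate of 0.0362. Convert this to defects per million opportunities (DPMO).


DPMO = defect_rate * 1000000 = 0.0362 * 1000000

36200


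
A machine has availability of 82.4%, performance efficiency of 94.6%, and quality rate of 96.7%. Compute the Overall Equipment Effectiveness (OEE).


Formula: OEE = Availability * Performance * Quality / 10000
A * P = 82.4% * 94.6% / 100 = 77.95%
OEE = 77.95% * 96.7% / 100 = 75.4%

75.4%


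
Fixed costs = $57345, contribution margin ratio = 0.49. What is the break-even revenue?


Formula: BER = Fixed Costs / Contribution Margin Ratio
BER = $57345 / 0.49
BER = $117030.61 (to the nearest cent)

$117030.61


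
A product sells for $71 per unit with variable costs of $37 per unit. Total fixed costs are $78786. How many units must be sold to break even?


Formula: BEQ = Fixed Costs / (Price - Variable Cost)
Contribution margin = $71 - $37 = $34/unit
BEQ = ceil($78786 / $34/unit) = ceil(2317.24) = 2318 units

2318 units


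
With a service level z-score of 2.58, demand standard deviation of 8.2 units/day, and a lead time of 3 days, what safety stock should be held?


Formula: SS = z * sigma_d * sqrt(LT)
sqrt(LT) = sqrt(3) = 1.7321
SS = 2.58 * 8.2 * 1.7321
SS = 36.6 units

36.6 units


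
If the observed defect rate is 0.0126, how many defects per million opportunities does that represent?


DPMO = defect_rate * 1000000 = 0.0126 * 1000000

12600


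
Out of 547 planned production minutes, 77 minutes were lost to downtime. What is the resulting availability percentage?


Formula: Availability = (Planned Time - Downtime) / Planned Time * 100
Uptime = 547 - 77 = 470 min
Availability = 470 / 547 * 100 = 85.9%

85.9%


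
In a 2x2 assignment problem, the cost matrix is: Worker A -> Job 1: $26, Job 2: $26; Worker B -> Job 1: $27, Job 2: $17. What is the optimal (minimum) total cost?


Option 1: A->1 + B->2 = $26 + $17 = $43
Option 2: A->2 + B->1 = $26 + $27 = $53
Min cost = min($43, $53) = $43

$43


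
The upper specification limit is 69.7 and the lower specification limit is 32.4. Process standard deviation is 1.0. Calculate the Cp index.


Cp = (69.7 - 32.4) / (6 * 1.0)

6.22


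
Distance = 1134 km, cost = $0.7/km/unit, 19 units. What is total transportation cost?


TC = dist * cost * units = 1134 * 0.7 * 19 = $15082.20

$15082.20


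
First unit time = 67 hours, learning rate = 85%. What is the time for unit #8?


Formula: T_n = T_1 * (learning_rate)^(log2(n)) where learning_rate = rate/100
Doublings = log2(8) = 3
T_n = 67 * 0.85^3
T_n = 67 * 0.6141 = 41.1 hours

41.1 hours


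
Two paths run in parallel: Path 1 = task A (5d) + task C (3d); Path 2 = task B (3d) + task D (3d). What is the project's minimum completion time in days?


Path 1 = 5 + 3 = 8 days
Path 2 = 3 + 3 = 6 days
Duration = max(8, 6) = 8 days

8 days


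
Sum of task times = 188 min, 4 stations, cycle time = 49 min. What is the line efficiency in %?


Formula: Efficiency = Sum of Task Times / (N_stations * CT) * 100
Total station capacity = 4 stations * 49 min = 196 min
Efficiency = 188 / 196 * 100 = 95.9%

95.9%


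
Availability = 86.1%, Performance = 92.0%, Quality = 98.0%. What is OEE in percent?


Formula: OEE = Availability * Performance * Quality / 10000
A * P = 86.1% * 92.0% / 100 = 79.21%
OEE = 79.21% * 98.0% / 100 = 77.6%

77.6%


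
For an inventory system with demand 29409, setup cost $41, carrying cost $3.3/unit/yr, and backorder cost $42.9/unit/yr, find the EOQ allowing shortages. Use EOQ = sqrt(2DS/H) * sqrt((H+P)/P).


Formula: EOQ* = sqrt(2DS/H) * sqrt((H+P)/P)
Base EOQ = sqrt(2*29409*41/3.3) = 854.85 units
Correction = sqrt((3.3+42.9)/42.9) = 1.03775
EOQ* = 854.85 * 1.03775 = 887.1 units

887.1 units


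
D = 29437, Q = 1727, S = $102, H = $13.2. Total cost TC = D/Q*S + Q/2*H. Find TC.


TC = 29437/1727 * 102 + 1727/2 * 13.2

$13136.81


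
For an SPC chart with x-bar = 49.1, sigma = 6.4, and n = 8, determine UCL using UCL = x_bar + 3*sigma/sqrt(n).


UCL = 49.1 + 3 * 6.4 / sqrt(8)

55.89


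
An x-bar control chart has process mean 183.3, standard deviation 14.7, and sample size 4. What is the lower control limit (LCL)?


LCL = 183.3 - 3 * 14.7 / sqrt(4)

161.25


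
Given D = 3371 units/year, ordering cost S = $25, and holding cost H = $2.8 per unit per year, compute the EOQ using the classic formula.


Formula: EOQ = sqrt(2 * D * S / H)
Numerator: 2 * 3371 * 25 = 168550
2DS/H = 168550 / 2.8 = 60196.4
EOQ = sqrt(60196.4) = 245.3 units

245.3 units


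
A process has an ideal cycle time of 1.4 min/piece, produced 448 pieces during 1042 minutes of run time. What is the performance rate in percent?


Formula: Performance = (Ideal CT * Total Count) / Run Time * 100
Ideal output time = 1.4 * 448 = 627.2 min
Performance = 627.2 / 1042 * 100 = 60.2%

60.2%


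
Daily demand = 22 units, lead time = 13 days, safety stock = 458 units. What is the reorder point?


Formula: ROP = (Daily Demand * Lead Time) + Safety Stock
Demand during lead time = 22 * 13 = 286 units
ROP = 286 + 458 = 744 units

744 units


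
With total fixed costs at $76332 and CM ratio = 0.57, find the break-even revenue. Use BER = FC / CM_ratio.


Formula: BER = Fixed Costs / Contribution Margin Ratio
BER = $76332 / 0.57
BER = $133915.79 (to the nearest cent)

$133915.79


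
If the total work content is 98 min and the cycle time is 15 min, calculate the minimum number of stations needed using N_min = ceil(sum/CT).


Formula: N_min = ceil(Sum of Task Times / Cycle Time)
N_min = ceil(98 min / 15 min) = ceil(6.5333)
N_min = 7 stations

7


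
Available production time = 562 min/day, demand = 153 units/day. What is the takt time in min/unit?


Formula: Takt Time = Available Production Time / Customer Demand
Takt = 562 min/day / 153 units/day
Takt = 3.67 min/unit

3.67 min/unit


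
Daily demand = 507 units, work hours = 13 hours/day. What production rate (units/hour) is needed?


Formula: Production Rate = Daily Demand / Available Hours
Rate = 507 units/day / 13 hours/day
Rate = 39.0 units/hour

39.0 units/hour


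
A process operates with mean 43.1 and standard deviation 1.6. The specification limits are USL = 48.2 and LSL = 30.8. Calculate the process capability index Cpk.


Cpu = (48.2 - 43.1) / (3 * 1.6) = 1.06
Cpl = (43.1 - 30.8) / (3 * 1.6) = 2.56
Cpk = min(1.06, 2.56) = 1.06

1.06


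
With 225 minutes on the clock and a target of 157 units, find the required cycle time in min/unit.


Formula: CT = Available Time / Number of Units
CT = 225 min / 157 units
CT = 1.43 min/unit

1.43 min/unit


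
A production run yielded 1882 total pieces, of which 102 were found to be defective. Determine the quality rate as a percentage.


Formula: Quality Rate = Good Pieces / Total Pieces * 100
Good pieces = 1882 - 102 = 1780
QR = 1780 / 1882 * 100 = 94.6%

94.6%


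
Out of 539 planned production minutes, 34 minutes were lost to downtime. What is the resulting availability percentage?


Formula: Availability = (Planned Time - Downtime) / Planned Time * 100
Uptime = 539 - 34 = 505 min
Availability = 505 / 539 * 100 = 93.7%

93.7%


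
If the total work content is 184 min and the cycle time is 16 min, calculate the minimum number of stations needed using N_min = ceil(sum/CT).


Formula: N_min = ceil(Sum of Task Times / Cycle Time)
N_min = ceil(184 min / 16 min) = ceil(11.5)
N_min = 12 stations

12


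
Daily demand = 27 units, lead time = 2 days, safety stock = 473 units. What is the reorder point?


Formula: ROP = (Daily Demand * Lead Time) + Safety Stock
Demand during lead time = 27 * 2 = 54 units
ROP = 54 + 473 = 527 units

527 units


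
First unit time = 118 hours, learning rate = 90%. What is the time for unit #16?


Formula: T_n = T_1 * (learning_rate)^(log2(n)) where learning_rate = rate/100
Doublings = log2(16) = 4
T_n = 118 * 0.9^4
T_n = 118 * 0.6561 = 77.4 hours

77.4 hours


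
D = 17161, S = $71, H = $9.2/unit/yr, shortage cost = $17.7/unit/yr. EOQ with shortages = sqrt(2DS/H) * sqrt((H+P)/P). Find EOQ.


Formula: EOQ* = sqrt(2DS/H) * sqrt((H+P)/P)
Base EOQ = sqrt(2*17161*71/9.2) = 514.66 units
Correction = sqrt((9.2+17.7)/17.7) = 1.23279
EOQ* = 514.66 * 1.23279 = 634.5 units

634.5 units


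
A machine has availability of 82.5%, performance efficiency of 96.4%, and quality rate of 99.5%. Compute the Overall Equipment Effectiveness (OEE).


Formula: OEE = Availability * Performance * Quality / 10000
A * P = 82.5% * 96.4% / 100 = 79.53%
OEE = 79.53% * 99.5% / 100 = 79.1%

79.1%


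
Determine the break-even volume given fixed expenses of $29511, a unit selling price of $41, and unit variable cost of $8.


Formula: BEQ = Fixed Costs / (Price - Variable Cost)
Contribution margin = $41 - $8 = $33/unit
BEQ = ceil($29511 / $33/unit) = ceil(894.27) = 895 units

895 units


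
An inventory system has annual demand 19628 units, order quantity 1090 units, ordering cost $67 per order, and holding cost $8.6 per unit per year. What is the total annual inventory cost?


TC = 19628/1090 * 67 + 1090/2 * 8.6

$5893.49


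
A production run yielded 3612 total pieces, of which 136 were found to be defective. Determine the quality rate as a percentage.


Formula: Quality Rate = Good Pieces / Total Pieces * 100
Good pieces = 3612 - 136 = 3476
QR = 3476 / 3612 * 100 = 96.2%

96.2%


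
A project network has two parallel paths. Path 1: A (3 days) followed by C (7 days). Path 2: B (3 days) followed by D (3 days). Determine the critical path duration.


Path 1 = 3 + 7 = 10 days
Path 2 = 3 + 3 = 6 days
Duration = max(10, 6) = 10 days

10 days


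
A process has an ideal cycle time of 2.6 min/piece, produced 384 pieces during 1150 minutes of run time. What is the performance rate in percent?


Formula: Performance = (Ideal CT * Total Count) / Run Time * 100
Ideal output time = 2.6 * 384 = 998.4 min
Performance = 998.4 / 1150 * 100 = 86.8%

86.8%


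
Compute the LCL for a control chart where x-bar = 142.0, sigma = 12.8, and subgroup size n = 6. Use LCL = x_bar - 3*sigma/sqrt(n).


LCL = 142.0 - 3 * 12.8 / sqrt(6)

126.32


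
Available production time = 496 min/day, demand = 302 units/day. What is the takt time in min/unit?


Formula: Takt Time = Available Production Time / Customer Demand
Takt = 496 min/day / 302 units/day
Takt = 1.64 min/unit

1.64 min/unit


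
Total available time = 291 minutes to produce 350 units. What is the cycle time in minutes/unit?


Formula: CT = Available Time / Number of Units
CT = 291 min / 350 units
CT = 0.83 min/unit

0.83 min/unit


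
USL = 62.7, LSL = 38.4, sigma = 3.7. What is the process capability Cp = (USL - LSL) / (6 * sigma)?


Cp = (62.7 - 38.4) / (6 * 3.7)

1.09


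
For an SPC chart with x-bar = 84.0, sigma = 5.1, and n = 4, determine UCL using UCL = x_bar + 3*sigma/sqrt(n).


UCL = 84.0 + 3 * 5.1 / sqrt(4)

91.65


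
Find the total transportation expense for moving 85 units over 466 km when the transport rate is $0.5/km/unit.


TC = dist * cost * units = 466 * 0.5 * 85 = $19805.00

$19805.00


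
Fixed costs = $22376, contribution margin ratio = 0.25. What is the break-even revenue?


Formula: BER = Fixed Costs / Contribution Margin Ratio
BER = $22376 / 0.25
BER = $89504.00 (to the nearest cent)

$89504.00


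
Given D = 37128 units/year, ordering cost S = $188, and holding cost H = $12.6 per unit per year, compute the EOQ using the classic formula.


Formula: EOQ = sqrt(2 * D * S / H)
Numerator: 2 * 37128 * 188 = 13960128
2DS/H = 13960128 / 12.6 = 1107946.7
EOQ = sqrt(1107946.7) = 1052.6 units

1052.6 units


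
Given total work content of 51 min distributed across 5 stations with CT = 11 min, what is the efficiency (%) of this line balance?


Formula: Efficiency = Sum of Task Times / (N_stations * CT) * 100
Total station capacity = 5 stations * 11 min = 55 min
Efficiency = 51 / 55 * 100 = 92.7%

92.7%


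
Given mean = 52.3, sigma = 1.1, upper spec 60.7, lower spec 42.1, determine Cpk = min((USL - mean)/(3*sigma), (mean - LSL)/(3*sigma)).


Cpu = (60.7 - 52.3) / (3 * 1.1) = 2.55
Cpl = (52.3 - 42.1) / (3 * 1.1) = 3.09
Cpk = min(2.55, 3.09) = 2.55

2.55


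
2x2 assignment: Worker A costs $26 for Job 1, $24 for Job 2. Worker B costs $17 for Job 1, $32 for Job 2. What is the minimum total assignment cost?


Option 1: A->1 + B->2 = $26 + $32 = $58
Option 2: A->2 + B->1 = $24 + $17 = $41
Min cost = min($58, $41) = $41

$41


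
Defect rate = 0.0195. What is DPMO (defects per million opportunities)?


DPMO = defect_rate * 1000000 = 0.0195 * 1000000

19500


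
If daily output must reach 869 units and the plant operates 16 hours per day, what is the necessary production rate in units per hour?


Formula: Production Rate = Daily Demand / Available Hours
Rate = 869 units/day / 16 hours/day
Rate = 54.3 units/hour

54.3 units/hour


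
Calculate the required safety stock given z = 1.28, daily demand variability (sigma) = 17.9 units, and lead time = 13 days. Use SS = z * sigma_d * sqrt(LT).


Formula: SS = z * sigma_d * sqrt(LT)
sqrt(LT) = sqrt(13) = 3.6056
SS = 1.28 * 17.9 * 3.6056
SS = 82.6 units

82.6 units


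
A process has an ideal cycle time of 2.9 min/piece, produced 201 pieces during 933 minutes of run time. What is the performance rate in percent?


Formula: Performance = (Ideal CT * Total Count) / Run Time * 100
Ideal output time = 2.9 * 201 = 582.9 min
Performance = 582.9 / 933 * 100 = 62.5%

62.5%


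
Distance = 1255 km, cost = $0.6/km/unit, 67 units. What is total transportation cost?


TC = dist * cost * units = 1255 * 0.6 * 67 = $50451.00

$50451.00


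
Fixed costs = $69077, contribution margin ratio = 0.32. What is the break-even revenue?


Formula: BER = Fixed Costs / Contribution Margin Ratio
BER = $69077 / 0.32
BER = $215865.63 (to the nearest cent)

$215865.63


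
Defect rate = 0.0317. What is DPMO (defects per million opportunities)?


DPMO = defect_rate * 1000000 = 0.0317 * 1000000

31700


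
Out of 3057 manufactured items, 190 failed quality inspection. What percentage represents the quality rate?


Formula: Quality Rate = Good Pieces / Total Pieces * 100
Good pieces = 3057 - 190 = 2867
QR = 2867 / 3057 * 100 = 93.8%

93.8%


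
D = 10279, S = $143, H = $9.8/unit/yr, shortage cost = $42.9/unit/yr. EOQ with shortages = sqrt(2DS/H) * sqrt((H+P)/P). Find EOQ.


Formula: EOQ* = sqrt(2DS/H) * sqrt((H+P)/P)
Base EOQ = sqrt(2*10279*143/9.8) = 547.7 units
Correction = sqrt((9.8+42.9)/42.9) = 1.10835
EOQ* = 547.7 * 1.10835 = 607.0 units

607.0 units


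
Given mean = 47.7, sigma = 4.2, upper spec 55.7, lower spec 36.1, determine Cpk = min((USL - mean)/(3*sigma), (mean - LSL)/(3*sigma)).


Cpu = (55.7 - 47.7) / (3 * 4.2) = 0.63
Cpl = (47.7 - 36.1) / (3 * 4.2) = 0.92
Cpk = min(0.63, 0.92) = 0.63

0.63


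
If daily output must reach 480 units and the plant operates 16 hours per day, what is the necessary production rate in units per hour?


Formula: Production Rate = Daily Demand / Available Hours
Rate = 480 units/day / 16 hours/day
Rate = 30.0 units/hour

30.0 units/hour


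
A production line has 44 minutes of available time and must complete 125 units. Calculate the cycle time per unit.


Formula: CT = Available Time / Number of Units
CT = 44 min / 125 units
CT = 0.35 min/unit

0.35 min/unit


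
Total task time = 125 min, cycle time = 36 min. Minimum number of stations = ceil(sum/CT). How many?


Formula: N_min = ceil(Sum of Task Times / Cycle Time)
N_min = ceil(125 min / 36 min) = ceil(3.4722)
N_min = 4 stations

4


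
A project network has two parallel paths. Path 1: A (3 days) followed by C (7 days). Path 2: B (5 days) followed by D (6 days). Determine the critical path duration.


Path 1 = 3 + 7 = 10 days
Path 2 = 5 + 6 = 11 days
Duration = max(10, 11) = 11 days

11 days


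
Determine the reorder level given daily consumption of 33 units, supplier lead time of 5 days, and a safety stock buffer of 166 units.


Formula: ROP = (Daily Demand * Lead Time) + Safety Stock
Demand during lead time = 33 * 5 = 165 units
ROP = 165 + 166 = 331 units

331 units


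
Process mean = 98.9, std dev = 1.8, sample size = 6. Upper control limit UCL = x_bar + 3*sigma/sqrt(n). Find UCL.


UCL = 98.9 + 3 * 1.8 / sqrt(6)

101.1


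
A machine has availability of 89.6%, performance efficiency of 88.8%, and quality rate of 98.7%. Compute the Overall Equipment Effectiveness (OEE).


Formula: OEE = Availability * Performance * Quality / 10000
A * P = 89.6% * 88.8% / 100 = 79.56%
OEE = 79.56% * 98.7% / 100 = 78.5%

78.5%


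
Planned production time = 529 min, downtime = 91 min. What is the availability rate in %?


Formula: Availability = (Planned Time - Downtime) / Planned Time * 100
Uptime = 529 - 91 = 438 min
Availability = 438 / 529 * 100 = 82.8%

82.8%


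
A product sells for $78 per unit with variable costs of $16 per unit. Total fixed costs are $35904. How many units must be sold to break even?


Formula: BEQ = Fixed Costs / (Price - Variable Cost)
Contribution margin = $78 - $16 = $62/unit
BEQ = ceil($35904 / $62/unit) = ceil(579.1) = 580 units

580 units


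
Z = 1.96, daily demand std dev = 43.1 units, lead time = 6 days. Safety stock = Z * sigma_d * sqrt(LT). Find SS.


Formula: SS = z * sigma_d * sqrt(LT)
sqrt(LT) = sqrt(6) = 2.4495
SS = 1.96 * 43.1 * 2.4495
SS = 206.9 units

206.9 units


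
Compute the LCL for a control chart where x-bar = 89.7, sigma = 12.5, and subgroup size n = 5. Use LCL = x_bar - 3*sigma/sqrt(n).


LCL = 89.7 - 3 * 12.5 / sqrt(5)

72.93
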